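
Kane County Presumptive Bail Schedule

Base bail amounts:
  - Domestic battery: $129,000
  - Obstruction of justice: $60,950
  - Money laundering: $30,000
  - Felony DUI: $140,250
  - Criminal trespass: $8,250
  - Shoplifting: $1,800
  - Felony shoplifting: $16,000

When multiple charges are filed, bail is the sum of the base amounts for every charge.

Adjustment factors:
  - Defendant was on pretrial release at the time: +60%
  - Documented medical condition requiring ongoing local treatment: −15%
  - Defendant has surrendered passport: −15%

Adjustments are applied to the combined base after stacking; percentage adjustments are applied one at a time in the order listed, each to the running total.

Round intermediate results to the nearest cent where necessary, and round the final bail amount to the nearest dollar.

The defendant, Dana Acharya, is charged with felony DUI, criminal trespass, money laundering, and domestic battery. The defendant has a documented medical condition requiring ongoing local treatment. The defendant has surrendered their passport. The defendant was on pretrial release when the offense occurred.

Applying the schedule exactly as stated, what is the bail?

Base amounts from the schedule: felony DUI $140,250; criminal trespass $8,250; money laundering $30,000; domestic battery $129,000.
Stacking rule: sum of all bases. $140,250 + $8,250 + $30,000 + $129,000 = $307,500.
Defendant was on pretrial release at the time (+60%): $307,500 × 1.6 = $492,000.
Documented medical condition requiring ongoing local treatment (−15%): $492,000 × 0.85 = $418,200.
Defendant has surrendered passport (−15%): $418,200 × 0.85 = $355,470.

$355,470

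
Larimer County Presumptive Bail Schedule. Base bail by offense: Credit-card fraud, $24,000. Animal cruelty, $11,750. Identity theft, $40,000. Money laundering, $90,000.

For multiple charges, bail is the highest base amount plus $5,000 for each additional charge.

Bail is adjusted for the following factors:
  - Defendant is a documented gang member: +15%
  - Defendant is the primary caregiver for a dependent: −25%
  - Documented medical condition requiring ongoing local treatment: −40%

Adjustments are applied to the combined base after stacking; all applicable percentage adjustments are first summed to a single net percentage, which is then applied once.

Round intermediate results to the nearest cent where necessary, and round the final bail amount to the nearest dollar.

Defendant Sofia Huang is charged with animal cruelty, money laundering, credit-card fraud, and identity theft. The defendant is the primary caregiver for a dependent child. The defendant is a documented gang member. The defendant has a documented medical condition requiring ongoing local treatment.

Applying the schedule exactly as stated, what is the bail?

$52,500

Base amounts from the schedule: animal cruelty $11,750; money laundering $90,000; credit-card fraud $24,000; identity theft $40,000.
Stacking rule: highest base plus $5,000 per additional charge. Highest is money laundering at $90,000; 3 additional charges → +$15,000. Combined base = $105,000.
Net percentage adjustment: +15% −25% −40% = −50%. $105,000 × 0.5 = $52,500.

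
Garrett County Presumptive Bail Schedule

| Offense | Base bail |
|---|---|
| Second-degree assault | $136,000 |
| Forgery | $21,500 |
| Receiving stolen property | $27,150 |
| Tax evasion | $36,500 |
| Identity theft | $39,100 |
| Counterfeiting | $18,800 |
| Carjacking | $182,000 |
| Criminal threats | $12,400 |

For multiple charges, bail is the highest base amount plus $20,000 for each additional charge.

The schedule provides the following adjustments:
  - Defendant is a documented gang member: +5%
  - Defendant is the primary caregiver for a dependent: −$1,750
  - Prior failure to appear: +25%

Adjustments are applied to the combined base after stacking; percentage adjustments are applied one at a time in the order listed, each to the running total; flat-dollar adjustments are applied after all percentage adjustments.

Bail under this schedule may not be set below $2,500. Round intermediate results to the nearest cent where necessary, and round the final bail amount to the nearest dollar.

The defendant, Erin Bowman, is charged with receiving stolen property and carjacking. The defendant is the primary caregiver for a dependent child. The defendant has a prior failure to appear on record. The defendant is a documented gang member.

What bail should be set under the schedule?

$263,375

Base amounts from the schedule: receiving stolen property $27,150; carjacking $182,000.
Stacking rule: highest base plus $20,000 per additional charge. Highest is carjacking at $182,000; 1 additional charge → +$20,000. Combined base = $202,000.
Defendant is a documented gang member (+5%): $202,000 × 1.05 = $212,100.
Prior failure to appear (+25%): $212,100 × 1.25 = $265,125.
Defendant is the primary caregiver for a dependent (−$1,750 flat): $265,125 − $1,750 = $263,375.
$263,375 is at or above the $2,500 minimum.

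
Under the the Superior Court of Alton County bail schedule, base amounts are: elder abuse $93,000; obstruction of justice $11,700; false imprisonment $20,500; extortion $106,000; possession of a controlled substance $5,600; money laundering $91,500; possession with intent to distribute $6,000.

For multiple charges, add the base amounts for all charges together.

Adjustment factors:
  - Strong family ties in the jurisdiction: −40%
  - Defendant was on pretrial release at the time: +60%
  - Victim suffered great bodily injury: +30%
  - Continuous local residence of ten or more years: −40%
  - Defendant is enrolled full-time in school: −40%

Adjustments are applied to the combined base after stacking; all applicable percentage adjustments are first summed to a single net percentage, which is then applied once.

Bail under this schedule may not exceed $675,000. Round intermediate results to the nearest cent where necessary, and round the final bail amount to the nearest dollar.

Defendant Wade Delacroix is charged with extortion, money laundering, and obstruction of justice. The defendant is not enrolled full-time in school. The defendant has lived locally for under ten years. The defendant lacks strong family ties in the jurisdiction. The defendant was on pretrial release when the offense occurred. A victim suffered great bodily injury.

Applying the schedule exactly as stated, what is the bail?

$397,480

Base amounts from the schedule: extortion $106,000; money laundering $91,500; obstruction of justice $11,700.
Stacking rule: sum of all bases. $106,000 + $91,500 + $11,700 = $209,200.
Net percentage adjustment: +60% +30% = +90%. $209,200 × 1.9 = $397,480.
$397,480 is within the $675,000 maximum.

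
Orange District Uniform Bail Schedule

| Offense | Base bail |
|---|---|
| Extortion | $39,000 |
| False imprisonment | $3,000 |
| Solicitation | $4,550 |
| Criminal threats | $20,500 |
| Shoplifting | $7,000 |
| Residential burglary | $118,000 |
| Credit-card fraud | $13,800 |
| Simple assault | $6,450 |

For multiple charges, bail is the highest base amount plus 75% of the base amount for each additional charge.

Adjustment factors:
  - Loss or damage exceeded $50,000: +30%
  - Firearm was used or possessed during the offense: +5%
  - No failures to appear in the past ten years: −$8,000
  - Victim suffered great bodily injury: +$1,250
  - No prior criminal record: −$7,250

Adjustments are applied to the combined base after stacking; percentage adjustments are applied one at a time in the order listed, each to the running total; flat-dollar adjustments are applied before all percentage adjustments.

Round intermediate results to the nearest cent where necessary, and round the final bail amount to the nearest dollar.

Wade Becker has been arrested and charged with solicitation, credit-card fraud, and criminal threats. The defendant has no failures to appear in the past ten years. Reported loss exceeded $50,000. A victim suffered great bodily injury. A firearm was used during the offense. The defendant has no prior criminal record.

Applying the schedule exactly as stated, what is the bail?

$27,658

Base amounts from the schedule: solicitation $4,550; credit-card fraud $13,800; criminal threats $20,500.
Stacking rule: highest base plus 75% of each additional charge. Highest is criminal threats at $20,500. Additional: $4,550 × 75% = $3,412.50; $13,800 × 75% = $10,350. Combined base = $20,500 + $13,762.50 = $34,262.50.
No failures to appear in the past ten years (−$8,000 flat): $34,262.50 − $8,000 = $26,262.50.
Victim suffered great bodily injury (+$1,250 flat): $26,262.50 + $1,250 = $27,512.50.
No prior criminal record (−$7,250 flat): $27,512.50 − $7,250 = $20,262.50.
Loss or damage exceeded $50,000 (+30%): $20,262.50 × 1.3 = $26,341.25.
Firearm was used or possessed during the offense (+5%): $26,341.25 × 1.05 = $27,658.31.
Rounded to the nearest dollar: $27,658.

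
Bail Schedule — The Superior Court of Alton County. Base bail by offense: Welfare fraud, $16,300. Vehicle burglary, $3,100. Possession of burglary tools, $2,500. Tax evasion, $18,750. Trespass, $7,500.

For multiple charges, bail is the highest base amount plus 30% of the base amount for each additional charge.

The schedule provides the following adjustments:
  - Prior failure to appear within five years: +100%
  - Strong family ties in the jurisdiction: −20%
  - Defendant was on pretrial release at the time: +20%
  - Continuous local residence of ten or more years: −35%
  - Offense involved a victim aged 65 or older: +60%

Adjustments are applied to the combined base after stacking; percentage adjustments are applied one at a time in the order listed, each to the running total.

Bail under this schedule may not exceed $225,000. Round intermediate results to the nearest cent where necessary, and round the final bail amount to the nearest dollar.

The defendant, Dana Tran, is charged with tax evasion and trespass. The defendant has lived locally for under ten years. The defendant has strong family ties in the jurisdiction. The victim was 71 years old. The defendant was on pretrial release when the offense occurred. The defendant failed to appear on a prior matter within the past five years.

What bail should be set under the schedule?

Base amounts from the schedule: tax evasion $18,750; trespass $7,500.
Stacking rule: highest base plus 30% of each additional charge. Highest is tax evasion at $18,750. Additional: $7,500 × 30% = $2,250. Combined base = $18,750 + $2,250 = $21,000.
Prior failure to appear within five years (+100%): $21,000 × 2 = $42,000.
Strong family ties in the jurisdiction (−20%): $42,000 × 0.8 = $33,600.
Defendant was on pretrial release at the time (+20%): $33,600 × 1.2 = $40,320.
Offense involved a victim aged 65 or older (+60%): $40,320 × 1.6 = $64,512.
$64,512 is within the $225,000 maximum.

$64,512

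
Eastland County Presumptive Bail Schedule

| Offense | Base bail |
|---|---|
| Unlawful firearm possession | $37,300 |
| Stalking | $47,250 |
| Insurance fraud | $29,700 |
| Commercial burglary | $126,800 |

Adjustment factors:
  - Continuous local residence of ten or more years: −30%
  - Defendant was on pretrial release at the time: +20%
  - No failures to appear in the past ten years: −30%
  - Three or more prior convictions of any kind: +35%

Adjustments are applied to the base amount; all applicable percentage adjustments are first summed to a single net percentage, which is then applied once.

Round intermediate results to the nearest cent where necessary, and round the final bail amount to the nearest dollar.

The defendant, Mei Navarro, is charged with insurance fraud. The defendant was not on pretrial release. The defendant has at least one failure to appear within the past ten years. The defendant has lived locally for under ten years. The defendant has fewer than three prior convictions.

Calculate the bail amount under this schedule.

$29,700

Base amounts from the schedule: insurance fraud $29,700.
Single charge. Combined base = $29,700.
No adjustment factors apply to this defendant.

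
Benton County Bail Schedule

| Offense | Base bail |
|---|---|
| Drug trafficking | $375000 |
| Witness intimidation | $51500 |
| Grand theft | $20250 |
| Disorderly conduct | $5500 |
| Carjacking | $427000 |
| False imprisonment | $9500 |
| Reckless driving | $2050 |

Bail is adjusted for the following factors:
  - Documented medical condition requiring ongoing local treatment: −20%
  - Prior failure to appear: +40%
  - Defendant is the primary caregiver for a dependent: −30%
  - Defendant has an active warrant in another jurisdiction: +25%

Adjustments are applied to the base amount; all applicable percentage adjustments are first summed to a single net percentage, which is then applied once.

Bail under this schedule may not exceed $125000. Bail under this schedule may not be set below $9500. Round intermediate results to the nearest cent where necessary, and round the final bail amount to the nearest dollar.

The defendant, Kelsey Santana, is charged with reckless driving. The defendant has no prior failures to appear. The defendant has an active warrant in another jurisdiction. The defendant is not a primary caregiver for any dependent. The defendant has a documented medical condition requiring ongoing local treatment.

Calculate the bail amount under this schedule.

Base amounts from the schedule: reckless driving $2050.
Single charge. Combined base = $2050.
Net percentage adjustment: −20% +25% = +5%. $2050 × 1.05 = $2152.50.
$2152.50 is within the $125000 maximum.
Result $2152.50 is below the minimum of $9500; bail is set at the minimum $9500.

$9500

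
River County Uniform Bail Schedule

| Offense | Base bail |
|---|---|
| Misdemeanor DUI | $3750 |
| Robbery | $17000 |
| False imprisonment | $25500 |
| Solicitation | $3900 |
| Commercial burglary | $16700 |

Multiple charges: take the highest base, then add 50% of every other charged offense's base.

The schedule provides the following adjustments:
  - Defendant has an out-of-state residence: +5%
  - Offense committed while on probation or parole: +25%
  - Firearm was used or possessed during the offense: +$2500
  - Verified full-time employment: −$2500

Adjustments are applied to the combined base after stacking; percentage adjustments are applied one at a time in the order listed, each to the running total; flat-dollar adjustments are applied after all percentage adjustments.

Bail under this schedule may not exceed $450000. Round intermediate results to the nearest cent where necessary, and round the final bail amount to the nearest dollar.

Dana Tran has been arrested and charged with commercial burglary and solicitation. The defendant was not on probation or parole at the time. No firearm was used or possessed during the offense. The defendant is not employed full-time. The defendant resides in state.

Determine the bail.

$18650

Base amounts from the schedule: commercial burglary $16700; solicitation $3900.
Stacking rule: highest base plus 50% of each additional charge. Highest is commercial burglary at $16700. Additional: $3900 × 50% = $1950. Combined base = $16700 + $1950 = $18650.
No adjustment factors apply to this defendant.
$18650 is within the $450000 maximum.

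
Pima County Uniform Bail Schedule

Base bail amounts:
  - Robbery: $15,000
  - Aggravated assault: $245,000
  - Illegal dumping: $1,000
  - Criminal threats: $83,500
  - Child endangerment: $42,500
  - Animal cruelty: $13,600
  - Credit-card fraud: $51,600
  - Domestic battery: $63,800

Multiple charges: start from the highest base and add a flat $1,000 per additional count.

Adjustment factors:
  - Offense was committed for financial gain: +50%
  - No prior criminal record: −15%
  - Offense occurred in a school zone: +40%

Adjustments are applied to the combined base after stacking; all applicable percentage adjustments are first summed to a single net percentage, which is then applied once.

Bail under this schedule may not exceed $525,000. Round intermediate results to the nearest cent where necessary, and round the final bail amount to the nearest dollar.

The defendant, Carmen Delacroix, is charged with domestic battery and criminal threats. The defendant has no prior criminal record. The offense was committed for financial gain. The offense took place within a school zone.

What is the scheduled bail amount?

$147,875

Base amounts from the schedule: domestic battery $63,800; criminal threats $83,500.
Stacking rule: highest base plus $1,000 per additional charge. Highest is criminal threats at $83,500; 1 additional charge → +$1,000. Combined base = $84,500.
Net percentage adjustment: +50% −15% +40% = +75%. $84,500 × 1.75 = $147,875.
$147,875 is within the $525,000 maximum.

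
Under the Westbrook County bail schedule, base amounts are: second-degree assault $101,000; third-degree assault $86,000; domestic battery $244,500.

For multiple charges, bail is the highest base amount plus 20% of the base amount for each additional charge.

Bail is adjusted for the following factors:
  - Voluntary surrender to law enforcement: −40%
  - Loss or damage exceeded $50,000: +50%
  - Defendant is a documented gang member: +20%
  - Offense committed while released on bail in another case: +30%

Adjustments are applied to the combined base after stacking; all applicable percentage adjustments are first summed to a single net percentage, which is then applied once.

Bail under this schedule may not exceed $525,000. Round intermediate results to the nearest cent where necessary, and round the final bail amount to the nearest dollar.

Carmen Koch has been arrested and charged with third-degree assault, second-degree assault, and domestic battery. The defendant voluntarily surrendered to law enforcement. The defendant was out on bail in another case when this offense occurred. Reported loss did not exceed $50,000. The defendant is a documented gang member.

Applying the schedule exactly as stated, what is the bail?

$310,090

Base amounts from the schedule: third-degree assault $86,000; second-degree assault $101,000; domestic battery $244,500.
Stacking rule: highest base plus 20% of each additional charge. Highest is domestic battery at $244,500. Additional: $86,000 × 20% = $17,200; $101,000 × 20% = $20,200. Combined base = $244,500 + $37,400 = $281,900.
Net percentage adjustment: −40% +20% +30% = +10%. $281,900 × 1.1 = $310,090.
$310,090 is within the $525,000 maximum.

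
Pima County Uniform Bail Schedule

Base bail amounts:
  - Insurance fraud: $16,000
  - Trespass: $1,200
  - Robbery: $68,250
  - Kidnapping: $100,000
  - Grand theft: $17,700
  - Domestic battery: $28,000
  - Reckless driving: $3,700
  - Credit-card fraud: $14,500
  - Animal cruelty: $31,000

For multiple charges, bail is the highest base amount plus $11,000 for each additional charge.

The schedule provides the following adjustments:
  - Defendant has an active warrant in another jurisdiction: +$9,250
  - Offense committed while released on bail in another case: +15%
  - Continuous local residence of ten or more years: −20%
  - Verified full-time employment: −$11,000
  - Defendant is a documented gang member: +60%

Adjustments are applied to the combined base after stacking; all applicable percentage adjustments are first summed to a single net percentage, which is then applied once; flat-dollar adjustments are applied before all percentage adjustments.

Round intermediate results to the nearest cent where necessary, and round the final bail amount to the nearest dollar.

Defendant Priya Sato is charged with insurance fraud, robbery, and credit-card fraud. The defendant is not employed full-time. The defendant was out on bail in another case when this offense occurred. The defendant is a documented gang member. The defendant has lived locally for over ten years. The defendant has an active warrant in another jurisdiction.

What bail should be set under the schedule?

$154,225

Base amounts from the schedule: insurance fraud $16,000; robbery $68,250; credit-card fraud $14,500.
Stacking rule: highest base plus $11,000 per additional charge. Highest is robbery at $68,250; 2 additional charges → +$22,000. Combined base = $90,250.
Defendant has an active warrant in another jurisdiction (+$9,250 flat): $90,250 + $9,250 = $99,500.
Net percentage adjustment: +15% −20% +60% = +55%. $99,500 × 1.55 = $154,225.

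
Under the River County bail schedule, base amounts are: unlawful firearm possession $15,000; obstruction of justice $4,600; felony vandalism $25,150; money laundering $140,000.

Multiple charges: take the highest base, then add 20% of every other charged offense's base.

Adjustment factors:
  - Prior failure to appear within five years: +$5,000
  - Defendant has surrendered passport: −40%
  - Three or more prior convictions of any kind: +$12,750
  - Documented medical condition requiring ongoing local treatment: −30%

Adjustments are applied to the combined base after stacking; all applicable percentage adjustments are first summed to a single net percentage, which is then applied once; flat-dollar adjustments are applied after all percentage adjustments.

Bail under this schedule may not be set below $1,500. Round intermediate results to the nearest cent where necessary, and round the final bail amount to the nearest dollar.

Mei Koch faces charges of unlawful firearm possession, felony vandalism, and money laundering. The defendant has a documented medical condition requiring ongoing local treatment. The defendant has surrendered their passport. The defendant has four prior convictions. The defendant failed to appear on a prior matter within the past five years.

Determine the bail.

Base amounts from the schedule: unlawful firearm possession $15,000; felony vandalism $25,150; money laundering $140,000.
Stacking rule: highest base plus 20% of each additional charge. Highest is money laundering at $140,000. Additional: $15,000 × 20% = $3,000; $25,150 × 20% = $5,030. Combined base = $140,000 + $8,030 = $148,030.
Net percentage adjustment: −40% −30% = −70%. $148,030 × 0.3 = $44,409.
Prior failure to appear within five years (+$5,000 flat): $44,409 + $5,000 = $49,409.
Three or more prior convictions of any kind (+$12,750 flat): $49,409 + $12,750 = $62,159.
$62,159 is at or above the $1,500 minimum.

$62,159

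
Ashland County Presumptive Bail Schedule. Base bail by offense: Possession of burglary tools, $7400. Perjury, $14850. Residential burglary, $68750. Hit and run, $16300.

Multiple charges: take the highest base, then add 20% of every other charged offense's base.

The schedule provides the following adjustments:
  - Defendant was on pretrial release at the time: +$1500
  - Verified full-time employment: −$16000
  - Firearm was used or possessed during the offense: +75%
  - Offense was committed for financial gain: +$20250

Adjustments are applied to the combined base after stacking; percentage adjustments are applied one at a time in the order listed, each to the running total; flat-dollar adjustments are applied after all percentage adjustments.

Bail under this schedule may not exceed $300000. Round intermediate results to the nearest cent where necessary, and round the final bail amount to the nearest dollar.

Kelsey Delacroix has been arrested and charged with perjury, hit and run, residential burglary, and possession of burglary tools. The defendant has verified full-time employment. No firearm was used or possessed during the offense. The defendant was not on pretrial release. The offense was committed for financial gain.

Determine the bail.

Base amounts from the schedule: perjury $14850; hit and run $16300; residential burglary $68750; possession of burglary tools $7400.
Stacking rule: highest base plus 20% of each additional charge. Highest is residential burglary at $68750. Additional: $14850 × 20% = $2970; $16300 × 20% = $3260; $7400 × 20% = $1480. Combined base = $68750 + $7710 = $76460.
Verified full-time employment (−$16000 flat): $76460 − $16000 = $60460.
Offense was committed for financial gain (+$20250 flat): $60460 + $20250 = $80710.
$80710 is within the $300000 maximum.

$80710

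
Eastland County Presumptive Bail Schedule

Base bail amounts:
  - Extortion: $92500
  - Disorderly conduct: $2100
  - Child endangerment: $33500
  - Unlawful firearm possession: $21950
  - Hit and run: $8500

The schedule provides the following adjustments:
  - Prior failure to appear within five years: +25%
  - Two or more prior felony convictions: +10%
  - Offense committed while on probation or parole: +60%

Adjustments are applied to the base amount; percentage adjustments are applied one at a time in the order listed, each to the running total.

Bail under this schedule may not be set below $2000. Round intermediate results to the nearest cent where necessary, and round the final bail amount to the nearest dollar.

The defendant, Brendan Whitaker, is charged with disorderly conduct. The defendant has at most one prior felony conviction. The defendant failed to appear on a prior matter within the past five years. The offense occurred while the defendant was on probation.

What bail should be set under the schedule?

Base amounts from the schedule: disorderly conduct $2100.
Single charge. Combined base = $2100.
Prior failure to appear within five years (+25%): $2100 × 1.25 = $2625.
Offense committed while on probation or parole (+60%): $2625 × 1.6 = $4200.
$4200 is at or above the $2000 minimum.

$4200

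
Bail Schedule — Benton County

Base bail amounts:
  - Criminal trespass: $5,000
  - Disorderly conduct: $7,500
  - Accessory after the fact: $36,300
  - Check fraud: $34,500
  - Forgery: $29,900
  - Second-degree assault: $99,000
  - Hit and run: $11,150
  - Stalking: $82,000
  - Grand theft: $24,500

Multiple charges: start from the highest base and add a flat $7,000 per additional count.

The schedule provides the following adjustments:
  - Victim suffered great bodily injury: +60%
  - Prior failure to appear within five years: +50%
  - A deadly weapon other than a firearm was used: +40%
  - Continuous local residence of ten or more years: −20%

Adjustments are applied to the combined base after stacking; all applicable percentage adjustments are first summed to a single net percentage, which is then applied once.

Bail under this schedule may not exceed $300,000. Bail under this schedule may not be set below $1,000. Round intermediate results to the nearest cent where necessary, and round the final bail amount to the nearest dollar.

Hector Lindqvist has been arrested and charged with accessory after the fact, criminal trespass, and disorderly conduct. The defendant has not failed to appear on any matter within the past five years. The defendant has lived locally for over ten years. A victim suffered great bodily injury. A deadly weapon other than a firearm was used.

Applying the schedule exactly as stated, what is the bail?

$90,540

Base amounts from the schedule: accessory after the fact $36,300; criminal trespass $5,000; disorderly conduct $7,500.
Stacking rule: highest base plus $7,000 per additional charge. Highest is accessory after the fact at $36,300; 2 additional charges → +$14,000. Combined base = $50,300.
Net percentage adjustment: +60% +40% −20% = +80%. $50,300 × 1.8 = $90,540.
$90,540 is within the $300,000 maximum.
$90,540 is at or above the $1,000 minimum.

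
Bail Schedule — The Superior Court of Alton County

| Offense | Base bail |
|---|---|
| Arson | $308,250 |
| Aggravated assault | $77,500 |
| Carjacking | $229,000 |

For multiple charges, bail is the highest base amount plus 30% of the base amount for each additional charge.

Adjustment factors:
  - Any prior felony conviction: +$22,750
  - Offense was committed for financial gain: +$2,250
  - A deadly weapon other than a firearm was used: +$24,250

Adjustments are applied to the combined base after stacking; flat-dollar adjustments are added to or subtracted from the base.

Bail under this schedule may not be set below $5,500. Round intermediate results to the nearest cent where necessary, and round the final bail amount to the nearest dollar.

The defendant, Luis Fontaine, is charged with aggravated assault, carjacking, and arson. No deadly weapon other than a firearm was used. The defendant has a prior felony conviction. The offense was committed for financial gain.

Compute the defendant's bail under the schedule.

$425,200

Base amounts from the schedule: aggravated assault $77,500; carjacking $229,000; arson $308,250.
Stacking rule: highest base plus 30% of each additional charge. Highest is arson at $308,250. Additional: $77,500 × 30% = $23,250; $229,000 × 30% = $68,700. Combined base = $308,250 + $91,950 = $400,200.
Any prior felony conviction (+$22,750 flat): $400,200 + $22,750 = $422,950.
Offense was committed for financial gain (+$2,250 flat): $422,950 + $2,250 = $425,200.
$425,200 is at or above the $5,500 minimum.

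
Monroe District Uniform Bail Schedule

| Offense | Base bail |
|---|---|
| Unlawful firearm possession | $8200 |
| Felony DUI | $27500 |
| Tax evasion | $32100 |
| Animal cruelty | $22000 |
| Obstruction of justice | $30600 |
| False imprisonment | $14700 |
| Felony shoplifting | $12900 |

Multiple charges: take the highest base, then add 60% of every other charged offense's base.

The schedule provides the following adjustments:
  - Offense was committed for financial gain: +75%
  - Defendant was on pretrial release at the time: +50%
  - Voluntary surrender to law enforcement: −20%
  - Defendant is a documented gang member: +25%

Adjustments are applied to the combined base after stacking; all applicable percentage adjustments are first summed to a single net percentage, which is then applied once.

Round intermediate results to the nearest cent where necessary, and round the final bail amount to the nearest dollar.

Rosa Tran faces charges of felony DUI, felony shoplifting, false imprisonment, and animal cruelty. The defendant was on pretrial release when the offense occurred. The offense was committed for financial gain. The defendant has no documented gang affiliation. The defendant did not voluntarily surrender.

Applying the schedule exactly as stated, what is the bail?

Base amounts from the schedule: felony DUI $27500; felony shoplifting $12900; false imprisonment $14700; animal cruelty $22000.
Stacking rule: highest base plus 60% of each additional charge. Highest is felony DUI at $27500. Additional: $12900 × 60% = $7740; $14700 × 60% = $8820; $22000 × 60% = $13200. Combined base = $27500 + $29760 = $57260.
Net percentage adjustment: +75% +50% = +125%. $57260 × 2.25 = $128835.

$128835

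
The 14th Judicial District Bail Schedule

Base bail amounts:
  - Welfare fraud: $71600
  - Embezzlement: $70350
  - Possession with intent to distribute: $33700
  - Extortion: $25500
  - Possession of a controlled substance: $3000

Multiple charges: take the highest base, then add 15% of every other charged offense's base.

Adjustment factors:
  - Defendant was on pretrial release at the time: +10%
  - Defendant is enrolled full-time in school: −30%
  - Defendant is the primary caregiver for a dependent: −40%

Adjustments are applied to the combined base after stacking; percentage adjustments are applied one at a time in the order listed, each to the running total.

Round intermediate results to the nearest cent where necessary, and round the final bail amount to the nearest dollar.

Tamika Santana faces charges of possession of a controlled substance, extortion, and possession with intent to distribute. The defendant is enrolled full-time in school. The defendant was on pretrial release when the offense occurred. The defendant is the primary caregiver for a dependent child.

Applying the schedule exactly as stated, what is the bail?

Base amounts from the schedule: possession of a controlled substance $3000; extortion $25500; possession with intent to distribute $33700.
Stacking rule: highest base plus 15% of each additional charge. Highest is possession with intent to distribute at $33700. Additional: $3000 × 15% = $450; $25500 × 15% = $3825. Combined base = $33700 + $4275 = $37975.
Defendant was on pretrial release at the time (+10%): $37975 × 1.1 = $41772.50.
Defendant is enrolled full-time in school (−30%): $41772.50 × 0.7 = $29240.75.
Defendant is the primary caregiver for a dependent (−40%): $29240.75 × 0.6 = $17544.45.
Rounded to the nearest dollar: $17544.

$17544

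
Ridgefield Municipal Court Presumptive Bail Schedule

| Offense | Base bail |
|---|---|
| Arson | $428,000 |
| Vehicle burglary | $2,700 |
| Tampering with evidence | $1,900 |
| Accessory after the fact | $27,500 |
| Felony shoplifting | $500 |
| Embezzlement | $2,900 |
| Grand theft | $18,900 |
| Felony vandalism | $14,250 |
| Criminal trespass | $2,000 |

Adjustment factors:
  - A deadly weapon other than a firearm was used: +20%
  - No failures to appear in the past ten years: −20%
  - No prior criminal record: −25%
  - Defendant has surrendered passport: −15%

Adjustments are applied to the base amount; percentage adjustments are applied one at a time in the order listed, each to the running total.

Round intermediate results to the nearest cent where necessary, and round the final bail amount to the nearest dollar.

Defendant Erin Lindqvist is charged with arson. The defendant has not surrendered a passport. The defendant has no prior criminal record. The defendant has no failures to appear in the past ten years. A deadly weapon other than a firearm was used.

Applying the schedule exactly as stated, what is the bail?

$308,160

Base amounts from the schedule: arson $428,000.
Single charge. Combined base = $428,000.
A deadly weapon other than a firearm was used (+20%): $428,000 × 1.2 = $513,600.
No failures to appear in the past ten years (−20%): $513,600 × 0.8 = $410,880.
No prior criminal record (−25%): $410,880 × 0.75 = $308,160.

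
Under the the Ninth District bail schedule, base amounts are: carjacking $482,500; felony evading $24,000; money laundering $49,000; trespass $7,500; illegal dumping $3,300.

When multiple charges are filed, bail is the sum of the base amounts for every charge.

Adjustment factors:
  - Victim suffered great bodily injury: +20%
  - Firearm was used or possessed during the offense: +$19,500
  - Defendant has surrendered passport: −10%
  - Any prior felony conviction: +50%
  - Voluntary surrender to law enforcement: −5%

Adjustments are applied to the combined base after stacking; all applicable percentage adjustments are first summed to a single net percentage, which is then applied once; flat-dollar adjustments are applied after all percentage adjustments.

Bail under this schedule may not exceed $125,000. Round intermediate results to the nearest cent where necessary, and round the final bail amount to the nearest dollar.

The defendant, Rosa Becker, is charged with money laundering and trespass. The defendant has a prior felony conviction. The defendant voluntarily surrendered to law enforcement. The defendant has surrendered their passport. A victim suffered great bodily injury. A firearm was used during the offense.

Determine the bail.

Base amounts from the schedule: money laundering $49,000; trespass $7,500.
Stacking rule: sum of all bases. $49,000 + $7,500 = $56,500.
Net percentage adjustment: +20% −10% +50% −5% = +55%. $56,500 × 1.55 = $87,575.
Firearm was used or possessed during the offense (+$19,500 flat): $87,575 + $19,500 = $107,075.
$107,075 is within the $125,000 maximum.

$107,075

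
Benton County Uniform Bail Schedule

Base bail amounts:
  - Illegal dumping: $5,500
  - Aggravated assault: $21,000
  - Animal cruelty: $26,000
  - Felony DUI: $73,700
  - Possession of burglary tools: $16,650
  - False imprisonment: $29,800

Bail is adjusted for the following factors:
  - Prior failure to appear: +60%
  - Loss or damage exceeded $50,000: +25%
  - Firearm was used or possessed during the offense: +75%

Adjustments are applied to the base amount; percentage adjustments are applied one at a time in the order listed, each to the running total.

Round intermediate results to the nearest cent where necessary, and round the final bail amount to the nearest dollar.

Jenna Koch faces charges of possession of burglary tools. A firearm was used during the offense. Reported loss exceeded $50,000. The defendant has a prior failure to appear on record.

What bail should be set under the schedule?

Base amounts from the schedule: possession of burglary tools $16,650.
Single charge. Combined base = $16,650.
Prior failure to appear (+60%): $16,650 × 1.6 = $26,640.
Loss or damage exceeded $50,000 (+25%): $26,640 × 1.25 = $33,300.
Firearm was used or possessed during the offense (+75%): $33,300 × 1.75 = $58,275.

$58,275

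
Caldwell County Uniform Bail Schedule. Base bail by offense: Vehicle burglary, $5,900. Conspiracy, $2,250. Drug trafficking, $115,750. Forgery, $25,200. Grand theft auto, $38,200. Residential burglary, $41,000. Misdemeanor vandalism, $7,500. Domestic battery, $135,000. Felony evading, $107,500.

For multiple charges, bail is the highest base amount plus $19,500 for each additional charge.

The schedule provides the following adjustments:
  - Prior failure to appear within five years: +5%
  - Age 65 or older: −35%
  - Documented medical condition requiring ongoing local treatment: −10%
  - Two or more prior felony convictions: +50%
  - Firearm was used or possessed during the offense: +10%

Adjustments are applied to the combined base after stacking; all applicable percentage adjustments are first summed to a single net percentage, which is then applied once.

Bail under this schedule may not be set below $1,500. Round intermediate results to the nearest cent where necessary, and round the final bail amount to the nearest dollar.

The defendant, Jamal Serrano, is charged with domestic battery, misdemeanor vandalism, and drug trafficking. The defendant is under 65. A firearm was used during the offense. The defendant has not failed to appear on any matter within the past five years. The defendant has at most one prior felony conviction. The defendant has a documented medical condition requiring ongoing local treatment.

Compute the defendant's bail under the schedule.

$174,000

Base amounts from the schedule: domestic battery $135,000; misdemeanor vandalism $7,500; drug trafficking $115,750.
Stacking rule: highest base plus $19,500 per additional charge. Highest is domestic battery at $135,000; 2 additional charges → +$39,000. Combined base = $174,000.
Net percentage adjustment: −10% +10% = +0%. $174,000 × 1 = $174,000.
$174,000 is at or above the $1,500 minimum.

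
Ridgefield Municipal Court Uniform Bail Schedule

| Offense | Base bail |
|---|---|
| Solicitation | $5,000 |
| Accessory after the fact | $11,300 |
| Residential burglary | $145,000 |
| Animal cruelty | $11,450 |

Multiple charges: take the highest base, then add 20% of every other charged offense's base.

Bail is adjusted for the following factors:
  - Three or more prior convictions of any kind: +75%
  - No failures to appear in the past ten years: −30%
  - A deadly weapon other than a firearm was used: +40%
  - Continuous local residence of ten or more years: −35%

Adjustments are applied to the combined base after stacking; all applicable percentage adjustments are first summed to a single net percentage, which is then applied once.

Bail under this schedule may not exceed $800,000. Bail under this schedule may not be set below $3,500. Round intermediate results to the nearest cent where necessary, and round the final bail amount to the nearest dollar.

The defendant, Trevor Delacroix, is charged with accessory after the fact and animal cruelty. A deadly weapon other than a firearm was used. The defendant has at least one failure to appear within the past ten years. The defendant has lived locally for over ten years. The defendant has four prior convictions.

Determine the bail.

$24,678

Base amounts from the schedule: accessory after the fact $11,300; animal cruelty $11,450.
Stacking rule: highest base plus 20% of each additional charge. Highest is animal cruelty at $11,450. Additional: $11,300 × 20% = $2,260. Combined base = $11,450 + $2,260 = $13,710.
Net percentage adjustment: +75% +40% −35% = +80%. $13,710 × 1.8 = $24,678.
$24,678 is within the $800,000 maximum.
$24,678 is at or above the $3,500 minimum.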